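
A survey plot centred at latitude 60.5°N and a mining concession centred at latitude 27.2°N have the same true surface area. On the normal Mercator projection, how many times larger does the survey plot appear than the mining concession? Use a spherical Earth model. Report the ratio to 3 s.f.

3.26

Mercator areal scale is sec²φ.
At 60.5°: sec²(60.5°) = 1/0.4924² = 4.124.
At 27.2°: sec²(27.2°) = 1/0.8894² = 1.264.
Ratio = 4.124/1.264 = cos²(27.2°)/cos²(60.5°) ≈ 3.26.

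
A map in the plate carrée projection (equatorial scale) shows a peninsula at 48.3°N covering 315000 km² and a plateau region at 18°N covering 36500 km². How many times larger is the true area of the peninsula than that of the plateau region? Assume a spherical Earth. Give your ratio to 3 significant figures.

Plate carrée has h = 1 and k = sec φ, giving areal scale sec φ; true area = (apparent area) · cos φ.
True area of peninsula: 315000 × cos(48.3°) = 315000 × 0.6652 = 209500 km².
True area of plateau region: 36500 × cos(18°) = 36500 × 0.9511 = 34710 km².
Ratio = 209500 / 34710 ≈ 6.04.

6.04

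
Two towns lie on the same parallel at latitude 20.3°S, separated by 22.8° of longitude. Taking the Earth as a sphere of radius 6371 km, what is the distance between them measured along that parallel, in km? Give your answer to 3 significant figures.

Arc length along a parallel = R cos φ · Δλ (with Δλ in radians).
= 6371 × cos 20.3° × (22.8° × π/180) = 6371 × 0.9379 × 0.3979 ≈ 2380 km.

2380 km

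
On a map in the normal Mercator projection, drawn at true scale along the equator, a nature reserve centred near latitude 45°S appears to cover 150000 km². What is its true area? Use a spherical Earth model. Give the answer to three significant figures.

75000 km²

For Mercator, h = k = sec φ (a conformal cylindrical projection has a single point scale, 1/cos φ).
Areal scale = k² = sec²φ = 1/cos²(45°) = 1/0.7071² = 2.000.
True area = apparent / (areal scale) = 150000 / 2.000 ≈ 75000 km².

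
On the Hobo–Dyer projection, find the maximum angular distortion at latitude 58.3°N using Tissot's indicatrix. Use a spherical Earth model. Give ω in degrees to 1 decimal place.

45.9°

The Hobo–Dyer projection is cylindrical equal-area with φ₀ = 37.5°. For cylindrical equal-area with standard parallel φ₀, h = cos φ / cos φ₀ and k = cos φ₀ / cos φ, so h·k = 1.
At 58.3°: h = 0.6623, k = 1.510; principal scales a = 1.510, b = 0.6623.
sin(ω/2) = (a − b)/(a + b) = 0.8475/2.172 = 0.3901, so ω = 2 arcsin(0.3901) ≈ 45.9°.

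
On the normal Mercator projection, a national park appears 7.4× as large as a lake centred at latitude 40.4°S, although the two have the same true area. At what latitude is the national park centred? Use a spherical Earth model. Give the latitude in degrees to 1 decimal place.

73.7°

On Mercator, (apparent₁)/(apparent₂) = sec²φ₁ / sec²φ₂ when true areas are equal.
cos²φ₂ / cos²φ₁ = 7.4  ⇒  cos φ₁ = cos 40.4° / √7.4 = 0.7615/2.720 = 0.2799.
φ₁ = arccos(0.2799) ≈ 73.7°.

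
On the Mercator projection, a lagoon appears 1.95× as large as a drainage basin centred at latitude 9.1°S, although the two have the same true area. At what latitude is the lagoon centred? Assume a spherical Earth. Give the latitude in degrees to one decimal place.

For equal true areas on Mercator, apparent areas scale as sec²φ, so the ratio is cos²φ₂ / cos²φ₁.
cos²φ₂ / cos²φ₁ = 1.95  ⇒  cos φ₁ = cos 9.1° / √1.95 = 0.9874/1.396 = 0.7071.
φ₁ = arccos(0.7071) ≈ 45.0°.

45.0°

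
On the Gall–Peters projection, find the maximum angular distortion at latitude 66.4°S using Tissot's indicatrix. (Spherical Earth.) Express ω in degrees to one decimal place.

The Gall–Peters projection is cylindrical equal-area with φ₀ = 45°. Cylindrical equal-area (φ₀ = 45°): h = cos φ / cos 45° along meridians, k = cos 45° / cos φ along parallels; h·k = 1.
At 66.4°: h = 0.5662, k = 1.766; principal scales a = 1.766, b = 0.5662.
sin(ω/2) = (a − b)/(a + b) = 1.200/2.332 = 0.5145, so ω = 2 arcsin(0.5145) ≈ 61.9°.

61.9°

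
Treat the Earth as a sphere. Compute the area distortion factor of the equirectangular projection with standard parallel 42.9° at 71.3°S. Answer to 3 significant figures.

2.28

In the equirectangular projection with standard parallel φ₀ = 42.9° (x = Rλ cos φ₀, y = Rφ), meridians are true-scale (h = 1) and the parallel scale is k = cos φ₀ / cos φ.
Areal scale = h·k = 1 × cos φ₀ / cos φ; at 71.3°, h = 1.000, k = 2.285, so h·k = 2.285.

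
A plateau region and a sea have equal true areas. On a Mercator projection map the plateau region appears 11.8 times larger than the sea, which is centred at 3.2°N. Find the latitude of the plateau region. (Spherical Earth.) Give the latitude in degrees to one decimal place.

73.1°

For equal true areas on Mercator, apparent areas scale as sec²φ, so the ratio is cos²φ₂ / cos²φ₁.
cos²φ₂ / cos²φ₁ = 11.8  ⇒  cos φ₁ = cos 3.2° / √11.8 = 0.9984/3.435 = 0.2907.
φ₁ = arccos(0.2907) ≈ 73.1°.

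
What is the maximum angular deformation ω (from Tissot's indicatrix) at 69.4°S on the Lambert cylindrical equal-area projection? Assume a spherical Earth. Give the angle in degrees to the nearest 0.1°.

102.5°

The Lambert cylindrical equal-area projection is the cylindrical equal-area projection with its standard parallel at the equator (φ₀ = 0). A cylindrical equal-area projection with standard parallel φ₀ has meridian scale h = cos φ / cos φ₀ and parallel scale k = cos φ₀ / cos φ (so areas are preserved, h·k = 1).
At 69.4°: h = 0.3518, k = 2.842; principal scales a = 2.842, b = 0.3518.
sin(ω/2) = (a − b)/(a + b) = 2.490/3.194 = 0.7797, so ω = 2 arcsin(0.7797) ≈ 102.5°.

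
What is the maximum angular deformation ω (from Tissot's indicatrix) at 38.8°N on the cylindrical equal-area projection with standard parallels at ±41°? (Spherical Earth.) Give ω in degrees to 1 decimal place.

For cylindrical equal-area with standard parallel φ₀, h = cos φ / cos φ₀ and k = cos φ₀ / cos φ, so h·k = 1.
At 38.8°: h = 1.033, k = 0.9684; principal scales a = 1.033, b = 0.9684.
sin(ω/2) = (a − b)/(a + b) = 0.06423/2.001 = 0.03210, so ω = 2 arcsin(0.03210) ≈ 3.7°.

3.7°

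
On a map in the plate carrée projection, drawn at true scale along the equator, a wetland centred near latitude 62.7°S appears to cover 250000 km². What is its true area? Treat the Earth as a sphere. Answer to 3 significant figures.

115000 km²

For the equirectangular projection with φ₀ = 0 (plate carrée), h = 1 along meridians and k = sec φ along parallels.
Areal scale = h·k = 1 × sec φ; at 62.7°, h = 1.000, k = 2.180, so h·k = 2.180.
True area = apparent / (areal scale) = 250000 / 2.180 ≈ 115000 km².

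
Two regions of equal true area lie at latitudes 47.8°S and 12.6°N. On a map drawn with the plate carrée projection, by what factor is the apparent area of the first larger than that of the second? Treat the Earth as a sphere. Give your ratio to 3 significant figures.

In the plate carrée (x = Rλ, y = Rφ), meridians are true-scale (h = 1) and parallels are stretched by k = sec φ.
Areal scale at 47.8°: h·k = 1.000 × 1.489 = 1.489.
Areal scale at 12.6°: h·k = 1.000 × 1.025 = 1.025.
Ratio = 1.489/1.025 ≈ 1.45.

1.45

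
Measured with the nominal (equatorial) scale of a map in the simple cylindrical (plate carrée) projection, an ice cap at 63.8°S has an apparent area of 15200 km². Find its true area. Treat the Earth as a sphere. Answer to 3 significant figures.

In the plate carrée (x = Rλ, y = Rφ), meridians are true-scale (h = 1) and parallels are stretched by k = sec φ.
Areal scale = h·k = 1 × sec φ; at 63.8°, h = 1.000, k = 2.265, so h·k = 2.265.
True area = apparent / (areal scale) = 15200 / 2.265 ≈ 6710 km².

6710 km²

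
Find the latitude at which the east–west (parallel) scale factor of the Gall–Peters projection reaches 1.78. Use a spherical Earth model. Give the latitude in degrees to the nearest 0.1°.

66.6°

Gall–Peters is a cylindrical equal-area projection with standard parallels at ±45°. Cylindrical equal-area (φ₀ = 45°): h = cos φ / cos 45° along meridians, k = cos 45° / cos φ along parallels; h·k = 1.
k = cos φ₀ / cos φ = 1.78  ⇒  cos φ = cos 45° / 1.78 = 0.3973.
φ = arccos(0.3973) ≈ 66.6°.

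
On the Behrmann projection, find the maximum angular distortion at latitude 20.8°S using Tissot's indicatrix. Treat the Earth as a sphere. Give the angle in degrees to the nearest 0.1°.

8.8°

The Behrmann projection is cylindrical equal-area with φ₀ = 30°. A cylindrical equal-area projection with standard parallel φ₀ has meridian scale h = cos φ / cos φ₀ and parallel scale k = cos φ₀ / cos φ (so areas are preserved, h·k = 1).
At 20.8°: h = 1.079, k = 0.9264; principal scales a = 1.079, b = 0.9264.
sin(ω/2) = (a − b)/(a + b) = 0.1530/2.006 = 0.07630, so ω = 2 arcsin(0.07630) ≈ 8.8°.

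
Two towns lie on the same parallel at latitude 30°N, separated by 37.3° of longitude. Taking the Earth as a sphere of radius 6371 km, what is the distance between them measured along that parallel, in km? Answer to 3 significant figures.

3590 km

Arc length along a parallel = R cos φ · Δλ (with Δλ in radians).
= 6371 × cos 30° × (37.3° × π/180) = 6371 × 0.8660 × 0.6510 ≈ 3590 km.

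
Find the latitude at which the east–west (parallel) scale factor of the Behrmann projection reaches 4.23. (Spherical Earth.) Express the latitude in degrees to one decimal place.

Behrmann is a cylindrical equal-area projection with standard parallels at ±30°. For cylindrical equal-area with standard parallel φ₀, h = cos φ / cos φ₀ and k = cos φ₀ / cos φ, so h·k = 1.
k = cos φ₀ / cos φ = 4.23  ⇒  cos φ = cos 30° / 4.23 = 0.2047.
φ = arccos(0.2047) ≈ 78.2°.

78.2°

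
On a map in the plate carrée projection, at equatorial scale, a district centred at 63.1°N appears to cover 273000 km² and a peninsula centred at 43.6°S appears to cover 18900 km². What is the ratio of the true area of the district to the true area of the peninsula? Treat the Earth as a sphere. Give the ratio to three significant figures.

9.02

On the plate carrée, areal scale = h·k = 1 × sec φ, so true area = apparent × cos φ.
True area of district: 273000 × cos(63.1°) = 273000 × 0.4524 = 123500 km².
True area of peninsula: 18900 × cos(43.6°) = 18900 × 0.7242 = 13690 km².
Ratio = 123500 / 13690 ≈ 9.02.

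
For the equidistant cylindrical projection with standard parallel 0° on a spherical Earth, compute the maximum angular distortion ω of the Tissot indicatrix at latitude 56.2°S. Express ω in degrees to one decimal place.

33.1°

For the equirectangular projection with φ₀ = 0 (plate carrée), h = 1 along meridians and k = sec φ along parallels.
At 56.2°: h = 1.000, k = 1.798; principal scales a = 1.798, b = 1.000.
sin(ω/2) = (a − b)/(a + b) = 0.7976/2.798 = 0.2851, so ω = 2 arcsin(0.2851) ≈ 33.1°.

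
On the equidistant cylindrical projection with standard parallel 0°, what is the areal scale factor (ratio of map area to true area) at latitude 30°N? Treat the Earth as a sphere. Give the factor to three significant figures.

1.15

Plate carrée maps x = Rλ, y = Rφ. The meridian scale is h = 1 and the parallel scale is k = 1/cos φ = sec φ.
Areal scale = h·k = 1 × sec φ; at 30°, h = 1.000, k = 1.155, so h·k = 1.155.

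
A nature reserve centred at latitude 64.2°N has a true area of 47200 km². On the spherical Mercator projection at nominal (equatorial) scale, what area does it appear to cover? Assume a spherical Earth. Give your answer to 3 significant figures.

The Mercator projection is conformal; its linear scale factor is the same in every direction and equals sec φ = 1/cos φ.
Areal scale = k² = sec²φ = 1/cos²(64.2°) = 1/0.4352² = 5.279.
Apparent area = 47200 × 5.279 ≈ 249000 km².

249000 km²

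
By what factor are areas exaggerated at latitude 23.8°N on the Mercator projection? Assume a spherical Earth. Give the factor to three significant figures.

Mercator is conformal, so the point scale is isotropic: h = k = sec φ = 1/cos φ.
Areal scale = k² = sec²φ = 1/cos²(23.8°) = 1/0.9150² = 1.195.

1.19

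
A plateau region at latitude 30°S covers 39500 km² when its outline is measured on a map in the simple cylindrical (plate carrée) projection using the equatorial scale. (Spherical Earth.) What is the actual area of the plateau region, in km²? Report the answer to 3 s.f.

In the plate carrée (x = Rλ, y = Rφ), meridians are true-scale (h = 1) and parallels are stretched by k = sec φ.
Areal scale = h·k = 1 × sec φ; at 30°, h = 1.000, k = 1.155, so h·k = 1.155.
True area = apparent / (areal scale) = 39500 / 1.155 ≈ 34200 km².

34200 km²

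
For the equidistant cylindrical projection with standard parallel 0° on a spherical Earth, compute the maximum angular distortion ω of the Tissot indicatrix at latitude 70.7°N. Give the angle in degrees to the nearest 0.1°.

For the equirectangular projection with φ₀ = 0 (plate carrée), h = 1 along meridians and k = sec φ along parallels.
At 70.7°: h = 1.000, k = 3.026; principal scales a = 3.026, b = 1.000.
sin(ω/2) = (a − b)/(a + b) = 2.026/4.026 = 0.5032, so ω = 2 arcsin(0.5032) ≈ 60.4°.

60.4°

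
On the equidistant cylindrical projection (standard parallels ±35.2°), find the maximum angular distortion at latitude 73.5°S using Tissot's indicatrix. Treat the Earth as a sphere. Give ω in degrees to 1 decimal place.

With standard parallel φ₀ = 35.2°, the equirectangular projection gives x = Rλ cos φ₀, y = Rφ, so h = 1 and k = cos 35.2° / cos φ.
At 73.5°: h = 1.000, k = 2.877; principal scales a = 2.877, b = 1.000.
sin(ω/2) = (a − b)/(a + b) = 1.877/3.877 = 0.4842, so ω = 2 arcsin(0.4842) ≈ 57.9°.

57.9°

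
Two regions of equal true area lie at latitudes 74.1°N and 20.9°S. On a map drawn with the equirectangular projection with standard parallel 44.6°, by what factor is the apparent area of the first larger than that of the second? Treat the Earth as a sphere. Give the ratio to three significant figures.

3.41

In the equirectangular projection with standard parallel φ₀ = 44.6° (x = Rλ cos φ₀, y = Rφ), meridians are true-scale (h = 1) and the parallel scale is k = cos φ₀ / cos φ.
Areal scale at 74.1°: h·k = 1.000 × 2.599 = 2.599.
Areal scale at 20.9°: h·k = 1.000 × 0.7622 = 0.7622.
Ratio = 2.599/0.7622 ≈ 3.41.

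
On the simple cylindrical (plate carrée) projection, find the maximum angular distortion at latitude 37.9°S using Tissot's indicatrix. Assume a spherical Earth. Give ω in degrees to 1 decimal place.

13.5°

Plate carrée maps x = Rλ, y = Rφ. The meridian scale is h = 1 and the parallel scale is k = 1/cos φ = sec φ.
At 37.9°: h = 1.000, k = 1.267; principal scales a = 1.267, b = 1.000.
sin(ω/2) = (a − b)/(a + b) = 0.2673/2.267 = 0.1179, so ω = 2 arcsin(0.1179) ≈ 13.5°.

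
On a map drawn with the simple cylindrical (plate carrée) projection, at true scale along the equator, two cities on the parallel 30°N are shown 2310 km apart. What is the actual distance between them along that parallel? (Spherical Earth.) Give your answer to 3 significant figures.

For the equirectangular projection with φ₀ = 0 (plate carrée), h = 1 along meridians and k = sec φ along parallels.
Along the parallel at 30°, map distances are exaggerated by k = sec 30° = 1.155.
True distance = 2310 / 1.155 = 2310 × cos 30° ≈ 2000 km.

2000 km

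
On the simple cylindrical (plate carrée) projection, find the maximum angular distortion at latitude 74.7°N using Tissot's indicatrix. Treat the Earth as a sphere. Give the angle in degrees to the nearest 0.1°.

In the plate carrée (x = Rλ, y = Rφ), meridians are true-scale (h = 1) and parallels are stretched by k = sec φ.
At 74.7°: h = 1.000, k = 3.790; principal scales a = 3.790, b = 1.000.
sin(ω/2) = (a − b)/(a + b) = 2.790/4.790 = 0.5824, so ω = 2 arcsin(0.5824) ≈ 71.2°.

71.2°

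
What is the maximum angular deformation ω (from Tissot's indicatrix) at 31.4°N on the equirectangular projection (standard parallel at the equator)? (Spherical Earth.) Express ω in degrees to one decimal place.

Plate carrée maps x = Rλ, y = Rφ. The meridian scale is h = 1 and the parallel scale is k = 1/cos φ = sec φ.
At 31.4°: h = 1.000, k = 1.172; principal scales a = 1.172, b = 1.000.
sin(ω/2) = (a − b)/(a + b) = 0.1716/2.172 = 0.07901, so ω = 2 arcsin(0.07901) ≈ 9.1°.

9.1°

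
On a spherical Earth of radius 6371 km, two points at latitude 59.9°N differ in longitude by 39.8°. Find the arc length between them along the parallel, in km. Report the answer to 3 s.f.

2220 km

Arc length along a parallel = R cos φ · Δλ (with Δλ in radians).
= 6371 × cos 59.9° × (39.8° × π/180) = 6371 × 0.5015 × 0.6946 ≈ 2220 km.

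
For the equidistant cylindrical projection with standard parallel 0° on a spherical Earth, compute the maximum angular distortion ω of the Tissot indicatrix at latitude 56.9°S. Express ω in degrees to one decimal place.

34.1°

In the plate carrée (x = Rλ, y = Rφ), meridians are true-scale (h = 1) and parallels are stretched by k = sec φ.
At 56.9°: h = 1.000, k = 1.831; principal scales a = 1.831, b = 1.000.
sin(ω/2) = (a − b)/(a + b) = 0.8312/2.831 = 0.2936, so ω = 2 arcsin(0.2936) ≈ 34.1°.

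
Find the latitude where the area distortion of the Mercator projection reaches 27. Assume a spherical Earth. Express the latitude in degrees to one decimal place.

78.9°

Mercator areal scale is sec²φ.
sec²φ = 27  ⇒  cos²φ = 0.03704  ⇒  cos φ = 0.1925.
φ = arccos(0.1925) ≈ 78.9°.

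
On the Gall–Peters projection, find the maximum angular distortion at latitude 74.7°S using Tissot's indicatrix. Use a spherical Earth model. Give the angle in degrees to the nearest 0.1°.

Gall–Peters is a cylindrical equal-area projection with standard parallels at ±45°. A cylindrical equal-area projection with standard parallel φ₀ has meridian scale h = cos φ / cos φ₀ and parallel scale k = cos φ₀ / cos φ (so areas are preserved, h·k = 1).
At 74.7°: h = 0.3732, k = 2.680; principal scales a = 2.680, b = 0.3732.
sin(ω/2) = (a − b)/(a + b) = 2.307/3.053 = 0.7555, so ω = 2 arcsin(0.7555) ≈ 98.1°.

98.1°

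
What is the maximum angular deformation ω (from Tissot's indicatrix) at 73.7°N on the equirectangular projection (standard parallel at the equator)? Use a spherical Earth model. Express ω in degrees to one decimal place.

For the equirectangular projection with φ₀ = 0 (plate carrée), h = 1 along meridians and k = sec φ along parallels.
At 73.7°: h = 1.000, k = 3.563; principal scales a = 3.563, b = 1.000.
sin(ω/2) = (a − b)/(a + b) = 2.563/4.563 = 0.5617, so ω = 2 arcsin(0.5617) ≈ 68.3°.

68.3°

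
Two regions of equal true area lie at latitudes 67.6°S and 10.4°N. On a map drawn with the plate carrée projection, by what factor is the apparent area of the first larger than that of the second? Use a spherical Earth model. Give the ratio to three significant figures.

2.58

In the plate carrée (x = Rλ, y = Rφ), meridians are true-scale (h = 1) and parallels are stretched by k = sec φ.
Areal scale at 67.6°: h·k = 1.000 × 2.624 = 2.624.
Areal scale at 10.4°: h·k = 1.000 × 1.017 = 1.017.
Ratio = 2.624/1.017 ≈ 2.58.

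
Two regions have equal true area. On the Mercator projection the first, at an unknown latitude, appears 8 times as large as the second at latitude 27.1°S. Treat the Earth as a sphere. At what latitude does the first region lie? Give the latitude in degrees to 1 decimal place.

For equal true areas on Mercator, apparent areas scale as sec²φ, so the ratio is cos²φ₂ / cos²φ₁.
cos²φ₂ / cos²φ₁ = 8  ⇒  cos φ₁ = cos 27.1° / √8 = 0.8902/2.828 = 0.3147.
φ₁ = arccos(0.3147) ≈ 71.7°.

71.7°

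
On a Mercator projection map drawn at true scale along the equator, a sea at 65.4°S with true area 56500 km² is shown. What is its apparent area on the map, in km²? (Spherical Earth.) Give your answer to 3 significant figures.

326000 km²

Mercator is conformal, so the point scale is isotropic: h = k = sec φ = 1/cos φ.
Areal scale = k² = sec²φ = 1/cos²(65.4°) = 1/0.4163² = 5.771.
Apparent area = 56500 × 5.771 ≈ 326000 km².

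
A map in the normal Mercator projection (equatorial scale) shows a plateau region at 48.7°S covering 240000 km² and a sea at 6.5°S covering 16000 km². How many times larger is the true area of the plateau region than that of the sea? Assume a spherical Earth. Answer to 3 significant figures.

Since Mercator area scale is 1/cos²φ, the true area equals the apparent area multiplied by cos²φ.
True area of plateau region: 240000 × cos²(48.7°) = 240000 × 0.4356 = 104500 km².
True area of sea: 16000 × cos²(6.5°) = 16000 × 0.9872 = 15790 km².
Ratio = 104500 / 15790 ≈ 6.62.

6.62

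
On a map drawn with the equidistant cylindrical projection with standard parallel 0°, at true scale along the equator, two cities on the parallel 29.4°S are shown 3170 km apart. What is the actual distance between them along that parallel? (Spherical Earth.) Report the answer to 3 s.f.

Plate carrée maps x = Rλ, y = Rφ. The meridian scale is h = 1 and the parallel scale is k = 1/cos φ = sec φ.
Along the parallel at 29.4°, map distances are exaggerated by k = sec 29.4° = 1.148.
True distance = 3170 / 1.148 = 3170 × cos 29.4° ≈ 2760 km.

2760 km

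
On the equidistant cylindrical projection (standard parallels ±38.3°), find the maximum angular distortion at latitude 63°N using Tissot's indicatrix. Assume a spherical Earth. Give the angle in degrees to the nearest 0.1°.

31.0°

With standard parallel φ₀ = 38.3°, the equirectangular projection gives x = Rλ cos φ₀, y = Rφ, so h = 1 and k = cos 38.3° / cos φ.
At 63°: h = 1.000, k = 1.729; principal scales a = 1.729, b = 1.000.
sin(ω/2) = (a − b)/(a + b) = 0.7286/2.729 = 0.2670, so ω = 2 arcsin(0.2670) ≈ 31.0°.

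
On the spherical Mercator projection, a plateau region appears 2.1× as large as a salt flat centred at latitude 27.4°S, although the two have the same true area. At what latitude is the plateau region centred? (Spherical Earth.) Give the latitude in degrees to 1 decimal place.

For equal true areas on Mercator, apparent areas scale as sec²φ, so the ratio is cos²φ₂ / cos²φ₁.
cos²φ₂ / cos²φ₁ = 2.1  ⇒  cos φ₁ = cos 27.4° / √2.1 = 0.8878/1.449 = 0.6127.
φ₁ = arccos(0.6127) ≈ 52.2°.

52.2°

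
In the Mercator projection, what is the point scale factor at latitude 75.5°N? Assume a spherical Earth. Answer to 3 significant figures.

The Mercator projection is conformal; its linear scale factor is the same in every direction and equals sec φ = 1/cos φ.
k = 1/cos 75.5° = 1/0.2504 = 3.994.

3.99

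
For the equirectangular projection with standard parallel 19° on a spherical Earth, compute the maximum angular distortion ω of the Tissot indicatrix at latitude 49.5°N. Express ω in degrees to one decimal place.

21.4°

The equidistant cylindrical projection with φ₀ = 19° has h = 1 (meridians true) and k = cos φ₀ / cos φ along parallels.
At 49.5°: h = 1.000, k = 1.456; principal scales a = 1.456, b = 1.000.
sin(ω/2) = (a − b)/(a + b) = 0.4559/2.456 = 0.1856, so ω = 2 arcsin(0.1856) ≈ 21.4°.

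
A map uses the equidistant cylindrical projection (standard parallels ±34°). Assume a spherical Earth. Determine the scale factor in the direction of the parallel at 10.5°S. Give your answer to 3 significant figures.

0.843

In the equirectangular projection with standard parallel φ₀ = 34° (x = Rλ cos φ₀, y = Rφ), meridians are true-scale (h = 1) and the parallel scale is k = cos φ₀ / cos φ.
k = cos 34° / cos 10.5° = 0.8290/0.9833 = 0.8432.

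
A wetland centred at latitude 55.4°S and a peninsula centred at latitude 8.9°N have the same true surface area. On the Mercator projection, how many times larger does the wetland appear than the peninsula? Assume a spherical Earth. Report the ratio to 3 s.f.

3.03

Mercator areal scale is sec²φ.
At 55.4°: sec²(55.4°) = 1/0.5678² = 3.101.
At 8.9°: sec²(8.9°) = 1/0.9880² = 1.025.
Ratio = 3.101/1.025 = cos²(8.9°)/cos²(55.4°) ≈ 3.03.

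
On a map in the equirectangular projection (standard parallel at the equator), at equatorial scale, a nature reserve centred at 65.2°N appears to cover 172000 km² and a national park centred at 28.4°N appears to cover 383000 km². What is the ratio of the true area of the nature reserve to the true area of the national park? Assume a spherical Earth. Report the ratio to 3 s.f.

0.214

Plate carrée has h = 1 and k = sec φ, giving areal scale sec φ; true area = (apparent area) · cos φ.
True area of nature reserve: 172000 × cos(65.2°) = 172000 × 0.4195 = 72150 km².
True area of national park: 383000 × cos(28.4°) = 383000 × 0.8796 = 336900 km².
Ratio = 72150 / 336900 ≈ 0.214.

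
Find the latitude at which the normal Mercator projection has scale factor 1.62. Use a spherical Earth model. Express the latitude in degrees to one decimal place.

51.9°

Mercator scale is k = sec φ = 1/cos φ.
1/cos φ = 1.62  ⇒  cos φ = 0.6173  ⇒  φ = arccos(0.6173) ≈ 51.9°.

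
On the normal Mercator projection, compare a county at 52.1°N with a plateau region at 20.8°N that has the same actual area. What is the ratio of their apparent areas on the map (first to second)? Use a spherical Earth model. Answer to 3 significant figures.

2.32

On Mercator, area is exaggerated by sec²φ = 1/cos²φ.
At 52.1°: sec²(52.1°) = 1/0.6143² = 2.650.
At 20.8°: sec²(20.8°) = 1/0.9348² = 1.144.
Ratio = 2.650/1.144 = cos²(20.8°)/cos²(52.1°) ≈ 2.32.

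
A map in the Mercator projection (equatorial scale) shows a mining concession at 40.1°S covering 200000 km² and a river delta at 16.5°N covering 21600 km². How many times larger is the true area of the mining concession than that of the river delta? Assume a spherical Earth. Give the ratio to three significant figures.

On Mercator the areal scale is sec²φ, so true area = apparent × cos²φ.
True area of mining concession: 200000 × cos²(40.1°) = 200000 × 0.5851 = 117000 km².
True area of river delta: 21600 × cos²(16.5°) = 21600 × 0.9193 = 19860 km².
Ratio = 117000 / 19860 ≈ 5.89.

5.89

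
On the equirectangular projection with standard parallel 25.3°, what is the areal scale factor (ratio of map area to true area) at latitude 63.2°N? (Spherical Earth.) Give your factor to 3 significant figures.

2.01

With standard parallel φ₀ = 25.3°, the equirectangular projection gives x = Rλ cos φ₀, y = Rφ, so h = 1 and k = cos 25.3° / cos φ.
Areal scale = h·k = 1 × cos φ₀ / cos φ; at 63.2°, h = 1.000, k = 2.005, so h·k = 2.005.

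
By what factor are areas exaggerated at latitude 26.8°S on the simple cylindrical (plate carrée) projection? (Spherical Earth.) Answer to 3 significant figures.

Plate carrée maps x = Rλ, y = Rφ. The meridian scale is h = 1 and the parallel scale is k = 1/cos φ = sec φ.
Areal scale = h·k = 1 × sec φ; at 26.8°, h = 1.000, k = 1.120, so h·k = 1.120.

1.12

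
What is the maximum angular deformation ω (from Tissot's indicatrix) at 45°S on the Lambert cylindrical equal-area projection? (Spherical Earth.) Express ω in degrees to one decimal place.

The Lambert cylindrical equal-area projection is the cylindrical equal-area projection with its standard parallel at the equator (φ₀ = 0). Cylindrical equal-area (φ₀ = 0°): h = cos φ / cos 0° along meridians, k = cos 0° / cos φ along parallels; h·k = 1.
At 45°: h = 0.7071, k = 1.414; principal scales a = 1.414, b = 0.7071.
sin(ω/2) = (a − b)/(a + b) = 0.7071/2.121 = 0.3333, so ω = 2 arcsin(0.3333) ≈ 38.9°.

38.9°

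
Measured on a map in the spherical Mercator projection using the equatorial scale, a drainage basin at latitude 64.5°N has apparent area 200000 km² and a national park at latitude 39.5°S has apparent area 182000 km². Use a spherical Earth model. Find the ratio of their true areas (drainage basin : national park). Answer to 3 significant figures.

On Mercator the areal scale is sec²φ, so true area = apparent × cos²φ.
True area of drainage basin: 200000 × cos²(64.5°) = 200000 × 0.1853 = 37070 km².
True area of national park: 182000 × cos²(39.5°) = 182000 × 0.5954 = 108400 km².
Ratio = 37070 / 108400 ≈ 0.342.

0.342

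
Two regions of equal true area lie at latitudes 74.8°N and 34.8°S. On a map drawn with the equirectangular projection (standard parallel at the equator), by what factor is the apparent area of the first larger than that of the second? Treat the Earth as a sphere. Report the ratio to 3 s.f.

3.13

In the plate carrée (x = Rλ, y = Rφ), meridians are true-scale (h = 1) and parallels are stretched by k = sec φ.
Areal scale at 74.8°: h·k = 1.000 × 3.814 = 3.814.
Areal scale at 34.8°: h·k = 1.000 × 1.218 = 1.218.
Ratio = 3.814/1.218 ≈ 3.13.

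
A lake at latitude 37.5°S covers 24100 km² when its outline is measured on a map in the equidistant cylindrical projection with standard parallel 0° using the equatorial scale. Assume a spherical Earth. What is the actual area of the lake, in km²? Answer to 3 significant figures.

In the plate carrée (x = Rλ, y = Rφ), meridians are true-scale (h = 1) and parallels are stretched by k = sec φ.
Areal scale = h·k = 1 × sec φ; at 37.5°, h = 1.000, k = 1.260, so h·k = 1.260.
True area = apparent / (areal scale) = 24100 / 1.260 ≈ 19100 km².

19100 km²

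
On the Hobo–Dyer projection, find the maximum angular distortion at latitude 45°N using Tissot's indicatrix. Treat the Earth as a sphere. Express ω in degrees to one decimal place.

13.2°

The Hobo–Dyer projection is cylindrical equal-area with φ₀ = 37.5°. A cylindrical equal-area projection with standard parallel φ₀ has meridian scale h = cos φ / cos φ₀ and parallel scale k = cos φ₀ / cos φ (so areas are preserved, h·k = 1).
At 45°: h = 0.8913, k = 1.122; principal scales a = 1.122, b = 0.8913.
sin(ω/2) = (a − b)/(a + b) = 0.2307/2.013 = 0.1146, so ω = 2 arcsin(0.1146) ≈ 13.2°.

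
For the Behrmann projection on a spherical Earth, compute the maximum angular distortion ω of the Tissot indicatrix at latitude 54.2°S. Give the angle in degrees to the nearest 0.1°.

43.9°

The Behrmann projection is cylindrical equal-area with φ₀ = 30°. Cylindrical equal-area (φ₀ = 30°): h = cos φ / cos 30° along meridians, k = cos 30° / cos φ along parallels; h·k = 1.
At 54.2°: h = 0.6755, k = 1.480; principal scales a = 1.480, b = 0.6755.
sin(ω/2) = (a − b)/(a + b) = 0.8050/2.156 = 0.3734, so ω = 2 arcsin(0.3734) ≈ 43.9°.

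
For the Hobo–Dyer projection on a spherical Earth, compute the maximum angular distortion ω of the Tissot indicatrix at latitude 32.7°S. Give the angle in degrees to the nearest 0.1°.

Hobo–Dyer is a cylindrical equal-area projection with standard parallels at ±37.5°. For cylindrical equal-area with standard parallel φ₀, h = cos φ / cos φ₀ and k = cos φ₀ / cos φ, so h·k = 1.
At 32.7°: h = 1.061, k = 0.9428; principal scales a = 1.061, b = 0.9428.
sin(ω/2) = (a − b)/(a + b) = 0.1179/2.003 = 0.05886, so ω = 2 arcsin(0.05886) ≈ 6.7°.

6.7°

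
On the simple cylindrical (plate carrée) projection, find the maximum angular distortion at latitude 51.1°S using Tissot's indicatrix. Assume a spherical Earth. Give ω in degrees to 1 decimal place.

26.4°

In the plate carrée (x = Rλ, y = Rφ), meridians are true-scale (h = 1) and parallels are stretched by k = sec φ.
At 51.1°: h = 1.000, k = 1.592; principal scales a = 1.592, b = 1.000.
sin(ω/2) = (a − b)/(a + b) = 0.5925/2.592 = 0.2285, so ω = 2 arcsin(0.2285) ≈ 26.4°.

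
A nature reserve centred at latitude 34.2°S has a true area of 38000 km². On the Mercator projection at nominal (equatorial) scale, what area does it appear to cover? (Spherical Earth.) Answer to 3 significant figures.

Mercator is conformal, so the point scale is isotropic: h = k = sec φ = 1/cos φ.
Areal scale = k² = sec²φ = 1/cos²(34.2°) = 1/0.8271² = 1.462.
Apparent area = 38000 × 1.462 ≈ 55600 km².

55600 km²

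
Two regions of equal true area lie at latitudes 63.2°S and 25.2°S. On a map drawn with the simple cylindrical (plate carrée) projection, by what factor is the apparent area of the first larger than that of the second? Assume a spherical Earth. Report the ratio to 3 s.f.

2.01

Plate carrée maps x = Rλ, y = Rφ. The meridian scale is h = 1 and the parallel scale is k = 1/cos φ = sec φ.
Areal scale at 63.2°: h·k = 1.000 × 2.218 = 2.218.
Areal scale at 25.2°: h·k = 1.000 × 1.105 = 1.105.
Ratio = 2.218/1.105 ≈ 2.01.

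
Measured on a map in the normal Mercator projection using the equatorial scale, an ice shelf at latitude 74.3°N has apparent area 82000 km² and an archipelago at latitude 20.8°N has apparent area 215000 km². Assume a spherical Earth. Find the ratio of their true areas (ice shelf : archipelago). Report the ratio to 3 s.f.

0.0320

Since Mercator area scale is 1/cos²φ, the true area equals the apparent area multiplied by cos²φ.
True area of ice shelf: 82000 × cos²(74.3°) = 82000 × 0.07322 = 6004 km².
True area of archipelago: 215000 × cos²(20.8°) = 215000 × 0.8739 = 187900 km².
Ratio = 6004 / 187900 ≈ 0.0320.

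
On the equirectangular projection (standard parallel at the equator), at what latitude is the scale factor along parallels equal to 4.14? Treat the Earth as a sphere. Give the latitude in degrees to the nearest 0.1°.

76.0°

Plate carrée: h = 1, k = sec φ along parallels.
sec φ = 4.14  ⇒  cos φ = 0.2415  ⇒  φ ≈ 76.0°.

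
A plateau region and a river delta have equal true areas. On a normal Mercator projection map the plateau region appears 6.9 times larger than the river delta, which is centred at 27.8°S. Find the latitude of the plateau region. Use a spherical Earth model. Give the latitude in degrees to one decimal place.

Mercator areal scale is sec²φ, so apparent-area ratio = sec²φ₁ / sec²φ₂ = cos²φ₂ / cos²φ₁.
cos²φ₂ / cos²φ₁ = 6.9  ⇒  cos φ₁ = cos 27.8° / √6.9 = 0.8846/2.627 = 0.3368.
φ₁ = arccos(0.3368) ≈ 70.3°.

70.3°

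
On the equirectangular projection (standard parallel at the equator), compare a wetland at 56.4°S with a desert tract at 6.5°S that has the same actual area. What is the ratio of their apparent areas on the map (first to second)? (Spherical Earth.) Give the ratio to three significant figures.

1.80

For the equirectangular projection with φ₀ = 0 (plate carrée), h = 1 along meridians and k = sec φ along parallels.
Areal scale at 56.4°: h·k = 1.000 × 1.807 = 1.807.
Areal scale at 6.5°: h·k = 1.000 × 1.006 = 1.006.
Ratio = 1.807/1.006 ≈ 1.80.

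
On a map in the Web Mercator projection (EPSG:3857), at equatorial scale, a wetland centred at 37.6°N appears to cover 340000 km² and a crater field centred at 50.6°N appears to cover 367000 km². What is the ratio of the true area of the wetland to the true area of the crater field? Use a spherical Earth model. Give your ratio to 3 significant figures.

Mercator's areal exaggeration is sec²φ; hence true area = (apparent area) · cos²φ.
True area of wetland: 340000 × cos²(37.6°) = 340000 × 0.6277 = 213400 km².
True area of crater field: 367000 × cos²(50.6°) = 367000 × 0.4029 = 147900 km².
Ratio = 213400 / 147900 ≈ 1.44.

1.44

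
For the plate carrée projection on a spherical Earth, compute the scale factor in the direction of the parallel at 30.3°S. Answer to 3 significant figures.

1.16

Plate carrée maps x = Rλ, y = Rφ. The meridian scale is h = 1 and the parallel scale is k = 1/cos φ = sec φ.
k = 1/cos 30.3° = 1/0.8634 = 1.158.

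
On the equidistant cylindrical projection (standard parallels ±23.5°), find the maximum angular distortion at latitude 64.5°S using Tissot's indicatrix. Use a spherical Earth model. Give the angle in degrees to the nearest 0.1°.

In the equirectangular projection with standard parallel φ₀ = 23.5° (x = Rλ cos φ₀, y = Rφ), meridians are true-scale (h = 1) and the parallel scale is k = cos φ₀ / cos φ.
At 64.5°: h = 1.000, k = 2.130; principal scales a = 2.130, b = 1.000.
sin(ω/2) = (a − b)/(a + b) = 1.130/3.130 = 0.3611, so ω = 2 arcsin(0.3611) ≈ 42.3°.

42.3°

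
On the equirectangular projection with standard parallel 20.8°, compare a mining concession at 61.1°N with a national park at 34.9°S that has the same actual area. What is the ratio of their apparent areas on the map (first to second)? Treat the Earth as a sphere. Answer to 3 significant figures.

1.70

The equidistant cylindrical projection with φ₀ = 20.8° has h = 1 (meridians true) and k = cos φ₀ / cos φ along parallels.
Areal scale at 61.1°: h·k = 1.000 × 1.934 = 1.934.
Areal scale at 34.9°: h·k = 1.000 × 1.140 = 1.140.
Ratio = 1.934/1.140 ≈ 1.70.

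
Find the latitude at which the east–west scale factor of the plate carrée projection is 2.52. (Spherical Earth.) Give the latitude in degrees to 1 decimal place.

Plate carrée: h = 1, k = sec φ along parallels.
sec φ = 2.52  ⇒  cos φ = 0.3968  ⇒  φ ≈ 66.6°.

66.6°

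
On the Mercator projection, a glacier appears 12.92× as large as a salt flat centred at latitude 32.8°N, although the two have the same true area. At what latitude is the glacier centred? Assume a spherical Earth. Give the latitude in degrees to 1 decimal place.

For equal true areas on Mercator, apparent areas scale as sec²φ, so the ratio is cos²φ₂ / cos²φ₁.
cos²φ₂ / cos²φ₁ = 12.92  ⇒  cos φ₁ = cos 32.8° / √12.92 = 0.8406/3.594 = 0.2339.
φ₁ = arccos(0.2339) ≈ 76.5°.

76.5°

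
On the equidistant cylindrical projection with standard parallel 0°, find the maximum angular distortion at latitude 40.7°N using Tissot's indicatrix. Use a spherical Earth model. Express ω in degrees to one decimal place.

Plate carrée maps x = Rλ, y = Rφ. The meridian scale is h = 1 and the parallel scale is k = 1/cos φ = sec φ.
At 40.7°: h = 1.000, k = 1.319; principal scales a = 1.319, b = 1.000.
sin(ω/2) = (a − b)/(a + b) = 0.3190/2.319 = 0.1376, so ω = 2 arcsin(0.1376) ≈ 15.8°.

15.8°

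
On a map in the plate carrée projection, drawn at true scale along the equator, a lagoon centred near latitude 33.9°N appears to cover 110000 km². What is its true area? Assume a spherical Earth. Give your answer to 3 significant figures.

In the plate carrée (x = Rλ, y = Rφ), meridians are true-scale (h = 1) and parallels are stretched by k = sec φ.
Areal scale = h·k = 1 × sec φ; at 33.9°, h = 1.000, k = 1.205, so h·k = 1.205.
True area = apparent / (areal scale) = 110000 / 1.205 ≈ 91300 km².

91300 km²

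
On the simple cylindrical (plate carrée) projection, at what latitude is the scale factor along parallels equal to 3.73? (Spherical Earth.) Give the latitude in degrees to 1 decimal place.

Plate carrée: h = 1, k = sec φ along parallels.
sec φ = 3.73  ⇒  cos φ = 0.2681  ⇒  φ ≈ 74.4°.

74.4°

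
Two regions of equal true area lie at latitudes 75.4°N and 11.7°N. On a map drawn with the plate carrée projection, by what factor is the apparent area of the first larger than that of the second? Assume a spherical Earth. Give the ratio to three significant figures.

In the plate carrée (x = Rλ, y = Rφ), meridians are true-scale (h = 1) and parallels are stretched by k = sec φ.
Areal scale at 75.4°: h·k = 1.000 × 3.967 = 3.967.
Areal scale at 11.7°: h·k = 1.000 × 1.021 = 1.021.
Ratio = 3.967/1.021 ≈ 3.88.

3.88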